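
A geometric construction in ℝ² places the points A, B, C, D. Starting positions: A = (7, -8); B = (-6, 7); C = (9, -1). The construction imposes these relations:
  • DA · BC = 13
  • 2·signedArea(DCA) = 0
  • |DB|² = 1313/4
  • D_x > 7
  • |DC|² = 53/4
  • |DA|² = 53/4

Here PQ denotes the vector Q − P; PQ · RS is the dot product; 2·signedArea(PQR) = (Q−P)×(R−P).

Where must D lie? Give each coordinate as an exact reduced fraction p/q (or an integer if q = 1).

D = (8, -9/2)

1. D_x = 8  [2·signedArea(DCA) = 0 ∩ DA · BC = 13]
2. D_y = -9/2  [2·signedArea(DCA) = 0 ∩ DA · BC = 13]
   → D = (8, -9/2)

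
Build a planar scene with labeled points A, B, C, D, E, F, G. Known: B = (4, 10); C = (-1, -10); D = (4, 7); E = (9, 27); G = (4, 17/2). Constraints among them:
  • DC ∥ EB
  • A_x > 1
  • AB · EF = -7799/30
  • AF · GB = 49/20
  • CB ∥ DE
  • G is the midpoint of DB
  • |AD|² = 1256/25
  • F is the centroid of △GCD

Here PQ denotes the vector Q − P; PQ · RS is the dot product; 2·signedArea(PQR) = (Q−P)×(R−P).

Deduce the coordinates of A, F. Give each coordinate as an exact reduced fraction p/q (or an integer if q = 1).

1. F_x = 7/3  [F is the centroid of △GCD]
2. F_y = 11/6  [F is the centroid of △GCD]
   → F = (7/3, 11/6)
3. A_x = 2  [AF · GB = 49/20 ∩ AB · EF = -7799/30]
4. A_y = 1/5  [AF · GB = 49/20 ∩ AB · EF = -7799/30]
   → A = (2, 1/5)

A = (2, 1/5)
F = (7/3, 11/6)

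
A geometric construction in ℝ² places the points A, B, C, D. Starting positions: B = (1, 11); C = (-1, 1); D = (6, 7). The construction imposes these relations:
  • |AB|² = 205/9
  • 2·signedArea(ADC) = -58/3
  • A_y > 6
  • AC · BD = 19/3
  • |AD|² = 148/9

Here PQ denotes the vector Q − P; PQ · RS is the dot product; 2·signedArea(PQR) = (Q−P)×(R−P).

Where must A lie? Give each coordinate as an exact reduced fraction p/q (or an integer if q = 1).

1. A_x = 2  [2·signedArea(ADC) = -58/3 ∩ AC · BD = 19/3]
2. A_y = 19/3  [2·signedArea(ADC) = -58/3 ∩ AC · BD = 19/3]
   → A = (2, 19/3)

A = (2, 19/3)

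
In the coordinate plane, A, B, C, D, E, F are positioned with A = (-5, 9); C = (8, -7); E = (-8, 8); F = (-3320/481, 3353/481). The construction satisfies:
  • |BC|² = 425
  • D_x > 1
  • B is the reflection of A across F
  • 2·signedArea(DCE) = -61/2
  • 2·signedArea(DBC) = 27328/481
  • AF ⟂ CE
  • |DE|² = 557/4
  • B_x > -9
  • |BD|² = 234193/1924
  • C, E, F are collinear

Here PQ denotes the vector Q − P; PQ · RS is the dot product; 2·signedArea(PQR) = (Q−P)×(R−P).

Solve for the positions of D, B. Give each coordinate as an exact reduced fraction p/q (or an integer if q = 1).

1. D_x = 3/2  [line -15·x + -16·y + 77/2 = 0 ∩ |DE|² = 557/4]
2. D_y = 1  [line -15·x + -16·y + 77/2 = 0 ∩ |DE|² = 557/4]
   → D = (3/2, 1)
3. B_x = -4235/481  [B is the reflection of A across F]
4. B_y = 2377/481  [B is the reflection of A across F]
   → B = (-4235/481, 2377/481)

B = (-4235/481, 2377/481)
D = (3/2, 1)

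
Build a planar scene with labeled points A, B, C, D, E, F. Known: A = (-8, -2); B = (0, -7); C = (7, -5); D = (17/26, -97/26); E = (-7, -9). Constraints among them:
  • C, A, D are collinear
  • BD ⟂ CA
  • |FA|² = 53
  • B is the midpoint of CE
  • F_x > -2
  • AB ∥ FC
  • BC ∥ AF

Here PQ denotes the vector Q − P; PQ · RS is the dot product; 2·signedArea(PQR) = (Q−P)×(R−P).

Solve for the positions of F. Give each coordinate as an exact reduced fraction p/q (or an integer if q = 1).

1. F_x = -1  [AB ∥ FC ∩ BC ∥ AF]
2. F_y = 0  [AB ∥ FC ∩ BC ∥ AF]
   → F = (-1, 0)

F = (-1, 0)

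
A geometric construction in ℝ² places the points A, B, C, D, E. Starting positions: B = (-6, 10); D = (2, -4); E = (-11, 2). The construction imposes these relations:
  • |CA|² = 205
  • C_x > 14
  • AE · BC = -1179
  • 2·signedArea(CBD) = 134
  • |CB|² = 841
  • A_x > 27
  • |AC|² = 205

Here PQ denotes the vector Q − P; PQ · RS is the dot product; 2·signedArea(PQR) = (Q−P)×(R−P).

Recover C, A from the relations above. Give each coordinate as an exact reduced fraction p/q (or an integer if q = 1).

A = (28, -16)
C = (15, -10)

1. C_x = 15  [line 14·x + 8·y + -130 = 0 ∩ |CB|² = 841]
2. C_y = -10  [line 14·x + 8·y + -130 = 0 ∩ |CB|² = 841]
   → C = (15, -10)
3. A_x = 28  [line -21·x + 20·y + 908 = 0 ∩ |AC|² = 205]
4. A_y = -16  [line -21·x + 20·y + 908 = 0 ∩ |AC|² = 205]
   → A = (28, -16)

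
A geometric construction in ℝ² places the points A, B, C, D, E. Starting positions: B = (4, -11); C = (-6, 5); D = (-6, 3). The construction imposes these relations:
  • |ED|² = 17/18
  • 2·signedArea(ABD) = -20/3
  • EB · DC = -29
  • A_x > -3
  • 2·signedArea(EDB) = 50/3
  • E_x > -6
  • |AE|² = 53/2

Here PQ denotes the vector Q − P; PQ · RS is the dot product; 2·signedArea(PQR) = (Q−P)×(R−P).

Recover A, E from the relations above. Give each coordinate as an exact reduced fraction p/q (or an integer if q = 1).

A = (-8/3, -1)
E = (-31/6, 7/2)

1. E_x = -31/6  [EB · DC = -29 ∩ 2·signedArea(EDB) = 50/3]
2. E_y = 7/2  [EB · DC = -29 ∩ 2·signedArea(EDB) = 50/3]
   → E = (-31/6, 7/2)
3. A_x = -8/3  [line -14·x + -10·y + -142/3 = 0 ∩ |AE|² = 53/2]
4. A_y = -1  [line -14·x + -10·y + -142/3 = 0 ∩ |AE|² = 53/2]
   → A = (-8/3, -1)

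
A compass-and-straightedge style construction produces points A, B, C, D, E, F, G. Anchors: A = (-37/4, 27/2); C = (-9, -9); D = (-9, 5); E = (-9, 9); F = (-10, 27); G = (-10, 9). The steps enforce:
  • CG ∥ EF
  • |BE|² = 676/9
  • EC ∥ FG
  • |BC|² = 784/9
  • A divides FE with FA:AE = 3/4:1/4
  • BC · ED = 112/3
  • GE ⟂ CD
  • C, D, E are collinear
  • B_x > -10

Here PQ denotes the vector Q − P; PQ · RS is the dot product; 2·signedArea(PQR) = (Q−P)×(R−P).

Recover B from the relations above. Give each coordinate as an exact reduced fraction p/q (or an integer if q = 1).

1. B_y = 1/3  [BC · ED = 112/3]
2. B_x = -9  [|BC|² = 784/9]
   → B = (-9, 1/3)

B = (-9, 1/3)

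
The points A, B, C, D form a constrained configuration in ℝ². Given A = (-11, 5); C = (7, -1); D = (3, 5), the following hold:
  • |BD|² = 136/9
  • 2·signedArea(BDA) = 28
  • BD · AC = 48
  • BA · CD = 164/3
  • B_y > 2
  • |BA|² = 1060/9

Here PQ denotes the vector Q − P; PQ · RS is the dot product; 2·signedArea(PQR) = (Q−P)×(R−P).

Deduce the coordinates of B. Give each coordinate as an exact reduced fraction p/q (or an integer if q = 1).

B = (-1/3, 3)

1. B_x = -1/3  [2·signedArea(BDA) = 28 ∩ BA · CD = 164/3]
2. B_y = 3  [2·signedArea(BDA) = 28 ∩ BA · CD = 164/3]
   → B = (-1/3, 3)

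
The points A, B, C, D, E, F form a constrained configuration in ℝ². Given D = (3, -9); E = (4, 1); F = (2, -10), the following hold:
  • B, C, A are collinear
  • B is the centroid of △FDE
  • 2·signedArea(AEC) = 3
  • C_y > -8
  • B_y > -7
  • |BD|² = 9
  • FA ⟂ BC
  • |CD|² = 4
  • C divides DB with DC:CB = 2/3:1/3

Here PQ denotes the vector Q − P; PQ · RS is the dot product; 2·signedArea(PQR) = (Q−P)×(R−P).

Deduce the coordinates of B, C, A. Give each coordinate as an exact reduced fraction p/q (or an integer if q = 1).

A = (3, -10)
B = (3, -6)
C = (3, -7)

1. B_x = 3  [B is the centroid of △FDE]
2. B_y = -6  [B is the centroid of △FDE]
   → B = (3, -6)
3. C_x = 3  [C divides DB with DC:CB = 2/3:1/3]
4. C_y = -7  [C divides DB with DC:CB = 2/3:1/3]
   → C = (3, -7)
5. A_x = 3  [B, C, A are collinear ∩ FA ⟂ BC]
6. A_y = -10  [B, C, A are collinear ∩ FA ⟂ BC]
   → A = (3, -10)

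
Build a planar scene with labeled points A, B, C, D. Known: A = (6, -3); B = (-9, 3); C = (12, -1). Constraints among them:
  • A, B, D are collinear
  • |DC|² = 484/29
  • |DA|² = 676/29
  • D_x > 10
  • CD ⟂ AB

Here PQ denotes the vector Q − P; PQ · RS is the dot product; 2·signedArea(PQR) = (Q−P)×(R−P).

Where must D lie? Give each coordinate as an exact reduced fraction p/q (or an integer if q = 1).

D = (304/29, -139/29)

1. D_x = 304/29  [A, B, D are collinear ∩ CD ⟂ AB]
2. D_y = -139/29  [A, B, D are collinear ∩ CD ⟂ AB]
   → D = (304/29, -139/29)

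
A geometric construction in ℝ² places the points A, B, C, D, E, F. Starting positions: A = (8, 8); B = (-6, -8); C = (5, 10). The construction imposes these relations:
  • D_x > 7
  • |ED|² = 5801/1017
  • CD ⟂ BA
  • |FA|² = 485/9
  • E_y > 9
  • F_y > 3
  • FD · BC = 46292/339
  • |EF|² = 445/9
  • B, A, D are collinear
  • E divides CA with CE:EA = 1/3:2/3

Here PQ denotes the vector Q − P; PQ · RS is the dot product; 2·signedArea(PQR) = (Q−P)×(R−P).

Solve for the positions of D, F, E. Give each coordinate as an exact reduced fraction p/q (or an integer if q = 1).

1. D_x = 869/113  [B, A, D are collinear ∩ CD ⟂ BA]
2. D_y = 864/113  [B, A, D are collinear ∩ CD ⟂ BA]
   → D = (869/113, 864/113)
3. F_x = 7/3  [line -11·x + -18·y + 257/3 = 0 ∩ |FA|² = 485/9]
4. F_y = 10/3  [line -11·x + -18·y + 257/3 = 0 ∩ |FA|² = 485/9]
   → F = (7/3, 10/3)
5. E_x = 6  [E divides CA with CE:EA = 1/3:2/3]
6. E_y = 28/3  [E divides CA with CE:EA = 1/3:2/3]
   → E = (6, 28/3)

D = (869/113, 864/113)
E = (6, 28/3)
F = (7/3, 10/3)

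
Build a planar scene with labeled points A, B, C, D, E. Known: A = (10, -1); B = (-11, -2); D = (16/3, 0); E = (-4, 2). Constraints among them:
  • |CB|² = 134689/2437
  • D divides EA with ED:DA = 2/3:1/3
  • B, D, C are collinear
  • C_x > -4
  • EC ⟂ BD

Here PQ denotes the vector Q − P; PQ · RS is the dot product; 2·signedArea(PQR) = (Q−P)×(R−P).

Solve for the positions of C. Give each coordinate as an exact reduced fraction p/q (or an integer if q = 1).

1. C_x = -8824/2437  [B, D, C are collinear ∩ EC ⟂ BD]
2. C_y = -2672/2437  [B, D, C are collinear ∩ EC ⟂ BD]
   → C = (-8824/2437, -2672/2437)

C = (-8824/2437, -2672/2437)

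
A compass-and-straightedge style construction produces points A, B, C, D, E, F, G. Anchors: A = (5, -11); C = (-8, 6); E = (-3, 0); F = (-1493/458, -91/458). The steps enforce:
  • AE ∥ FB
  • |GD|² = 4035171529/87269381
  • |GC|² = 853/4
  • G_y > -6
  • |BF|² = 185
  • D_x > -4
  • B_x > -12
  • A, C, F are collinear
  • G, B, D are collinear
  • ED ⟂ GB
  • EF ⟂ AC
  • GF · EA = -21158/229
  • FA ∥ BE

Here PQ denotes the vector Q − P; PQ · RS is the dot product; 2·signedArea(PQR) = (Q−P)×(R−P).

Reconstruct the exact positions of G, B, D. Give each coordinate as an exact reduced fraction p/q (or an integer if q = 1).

B = (-5157/458, 4947/458)
D = (-269412264/87269381, -11437755/174538762)
G = (1, -11/2)

1. G_x = 1  [line -8·x + 11·y + 137/2 = 0 ∩ |GC|² = 853/4]
2. G_y = -11/2  [line -8·x + 11·y + 137/2 = 0 ∩ |GC|² = 853/4]
   → G = (1, -11/2)
3. B_x = -5157/458  [FA ∥ BE ∩ AE ∥ FB]
4. B_y = 4947/458  [FA ∥ BE ∩ AE ∥ FB]
   → B = (-5157/458, 4947/458)
5. D_x = -269412264/87269381  [G, B, D are collinear ∩ ED ⟂ GB]
6. D_y = -11437755/174538762  [G, B, D are collinear ∩ ED ⟂ GB]
   → D = (-269412264/87269381, -11437755/174538762)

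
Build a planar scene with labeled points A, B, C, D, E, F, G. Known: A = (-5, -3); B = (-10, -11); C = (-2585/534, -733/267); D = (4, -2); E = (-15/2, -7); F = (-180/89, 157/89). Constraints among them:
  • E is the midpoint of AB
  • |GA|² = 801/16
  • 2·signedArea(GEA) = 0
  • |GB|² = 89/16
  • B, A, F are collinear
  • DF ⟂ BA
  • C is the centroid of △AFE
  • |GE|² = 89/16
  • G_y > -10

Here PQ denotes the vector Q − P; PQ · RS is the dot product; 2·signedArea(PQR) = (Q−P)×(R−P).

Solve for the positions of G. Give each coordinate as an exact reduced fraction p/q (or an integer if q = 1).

G = (-35/4, -9)

1. G_x = -35/4  [line -4·x + 5/2·y + -25/2 = 0 ∩ |GB|² = 89/16]
2. G_y = -9  [line -4·x + 5/2·y + -25/2 = 0 ∩ |GB|² = 89/16]
   → G = (-35/4, -9)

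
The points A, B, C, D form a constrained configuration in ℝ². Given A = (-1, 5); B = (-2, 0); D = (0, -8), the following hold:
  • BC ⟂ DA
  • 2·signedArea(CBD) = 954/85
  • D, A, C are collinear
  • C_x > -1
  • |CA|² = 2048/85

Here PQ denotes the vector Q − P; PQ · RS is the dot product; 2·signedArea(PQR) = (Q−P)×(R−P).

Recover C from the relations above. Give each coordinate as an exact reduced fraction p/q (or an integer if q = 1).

C = (-53/85, 9/85)

1. C_x = -53/85  [D, A, C are collinear ∩ BC ⟂ DA]
2. C_y = 9/85  [D, A, C are collinear ∩ BC ⟂ DA]
   → C = (-53/85, 9/85)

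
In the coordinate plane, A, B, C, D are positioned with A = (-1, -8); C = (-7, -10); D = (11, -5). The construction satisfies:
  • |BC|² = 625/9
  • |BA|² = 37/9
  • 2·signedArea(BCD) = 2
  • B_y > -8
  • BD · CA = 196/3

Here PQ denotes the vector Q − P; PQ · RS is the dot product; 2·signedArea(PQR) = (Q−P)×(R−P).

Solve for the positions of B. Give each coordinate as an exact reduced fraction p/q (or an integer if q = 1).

B = (1, -23/3)

1. B_x = 1  [2·signedArea(BCD) = 2 ∩ BD · CA = 196/3]
2. B_y = -23/3  [2·signedArea(BCD) = 2 ∩ BD · CA = 196/3]
   → B = (1, -23/3)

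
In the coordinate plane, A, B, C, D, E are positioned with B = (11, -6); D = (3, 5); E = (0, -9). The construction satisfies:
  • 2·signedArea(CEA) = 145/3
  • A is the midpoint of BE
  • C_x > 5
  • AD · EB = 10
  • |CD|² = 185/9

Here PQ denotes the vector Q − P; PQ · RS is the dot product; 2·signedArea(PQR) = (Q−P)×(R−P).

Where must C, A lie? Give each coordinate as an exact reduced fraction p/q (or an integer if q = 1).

1. A_x = 11/2  [A is the midpoint of BE]
2. A_y = -15/2  [A is the midpoint of BE]
   → A = (11/2, -15/2)
3. C_x = 17/3  [line -3/2·x + 11/2·y + 7/6 = 0 ∩ |CD|² = 185/9]
4. C_y = 4/3  [line -3/2·x + 11/2·y + 7/6 = 0 ∩ |CD|² = 185/9]
   → C = (17/3, 4/3)

A = (11/2, -15/2)
C = (17/3, 4/3)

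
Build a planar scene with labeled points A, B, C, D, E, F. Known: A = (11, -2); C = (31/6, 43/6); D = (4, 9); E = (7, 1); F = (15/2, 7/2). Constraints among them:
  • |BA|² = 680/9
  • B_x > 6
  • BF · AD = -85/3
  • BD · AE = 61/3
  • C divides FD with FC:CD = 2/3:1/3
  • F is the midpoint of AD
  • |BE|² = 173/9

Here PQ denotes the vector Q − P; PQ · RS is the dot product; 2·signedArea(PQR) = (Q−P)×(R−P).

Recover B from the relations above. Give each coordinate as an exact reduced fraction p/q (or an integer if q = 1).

B = (19/3, 16/3)

1. B_x = 19/3  [BD · AE = 61/3 ∩ BF · AD = -85/3]
2. B_y = 16/3  [BD · AE = 61/3 ∩ BF · AD = -85/3]
   → B = (19/3, 16/3)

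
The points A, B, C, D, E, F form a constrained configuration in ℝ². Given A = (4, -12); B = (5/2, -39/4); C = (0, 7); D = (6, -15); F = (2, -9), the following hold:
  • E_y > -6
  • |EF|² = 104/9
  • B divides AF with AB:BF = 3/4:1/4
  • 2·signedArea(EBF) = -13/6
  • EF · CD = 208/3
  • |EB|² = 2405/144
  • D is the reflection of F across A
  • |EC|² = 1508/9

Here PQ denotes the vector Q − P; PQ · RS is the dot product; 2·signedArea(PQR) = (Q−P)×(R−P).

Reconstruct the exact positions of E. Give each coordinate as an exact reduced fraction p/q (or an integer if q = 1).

1. E_x = 8/3  [2·signedArea(EBF) = -13/6 ∩ EF · CD = 208/3]
2. E_y = -17/3  [2·signedArea(EBF) = -13/6 ∩ EF · CD = 208/3]
   → E = (8/3, -17/3)

E = (8/3, -17/3)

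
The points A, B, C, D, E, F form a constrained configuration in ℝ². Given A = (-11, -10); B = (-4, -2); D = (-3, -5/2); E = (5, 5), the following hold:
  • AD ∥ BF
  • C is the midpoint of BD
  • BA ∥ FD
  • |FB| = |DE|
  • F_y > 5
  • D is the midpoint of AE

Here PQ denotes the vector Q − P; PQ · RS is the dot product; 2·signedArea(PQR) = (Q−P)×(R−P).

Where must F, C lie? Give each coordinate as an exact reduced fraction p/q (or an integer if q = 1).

1. F_x = 4  [BA ∥ FD ∩ AD ∥ BF]
2. F_y = 11/2  [BA ∥ FD ∩ AD ∥ BF]
   → F = (4, 11/2)
3. C_x = -7/2  [C is the midpoint of BD]
4. C_y = -9/4  [C is the midpoint of BD]
   → C = (-7/2, -9/4)

C = (-7/2, -9/4)
F = (4, 11/2)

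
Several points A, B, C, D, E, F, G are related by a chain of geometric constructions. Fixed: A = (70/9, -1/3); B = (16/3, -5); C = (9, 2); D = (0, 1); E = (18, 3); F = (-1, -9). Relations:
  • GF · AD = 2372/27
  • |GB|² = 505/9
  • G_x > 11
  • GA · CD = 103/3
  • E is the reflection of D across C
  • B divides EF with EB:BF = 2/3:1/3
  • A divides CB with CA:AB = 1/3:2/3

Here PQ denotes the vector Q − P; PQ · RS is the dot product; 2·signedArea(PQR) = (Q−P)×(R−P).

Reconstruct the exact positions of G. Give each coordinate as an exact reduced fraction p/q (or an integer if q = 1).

1. G_x = 35/3  [GA · CD = 103/3 ∩ GF · AD = 2372/27]
2. G_y = -1  [GA · CD = 103/3 ∩ GF · AD = 2372/27]
   → G = (35/3, -1)

G = (35/3, -1)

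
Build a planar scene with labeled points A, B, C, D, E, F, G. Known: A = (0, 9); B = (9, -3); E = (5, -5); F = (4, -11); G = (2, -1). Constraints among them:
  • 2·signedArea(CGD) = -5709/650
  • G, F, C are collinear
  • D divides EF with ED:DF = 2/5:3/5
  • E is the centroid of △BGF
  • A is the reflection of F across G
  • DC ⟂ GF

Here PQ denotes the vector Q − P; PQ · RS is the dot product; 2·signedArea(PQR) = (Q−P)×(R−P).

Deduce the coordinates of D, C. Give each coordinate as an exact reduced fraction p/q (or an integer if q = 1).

C = (433/130, -199/26)
D = (23/5, -37/5)

1. D_x = 23/5  [D divides EF with ED:DF = 2/5:3/5]
2. D_y = -37/5  [D divides EF with ED:DF = 2/5:3/5]
   → D = (23/5, -37/5)
3. C_x = 433/130  [G, F, C are collinear ∩ DC ⟂ GF]
4. C_y = -199/26  [G, F, C are collinear ∩ DC ⟂ GF]
   → C = (433/130, -199/26)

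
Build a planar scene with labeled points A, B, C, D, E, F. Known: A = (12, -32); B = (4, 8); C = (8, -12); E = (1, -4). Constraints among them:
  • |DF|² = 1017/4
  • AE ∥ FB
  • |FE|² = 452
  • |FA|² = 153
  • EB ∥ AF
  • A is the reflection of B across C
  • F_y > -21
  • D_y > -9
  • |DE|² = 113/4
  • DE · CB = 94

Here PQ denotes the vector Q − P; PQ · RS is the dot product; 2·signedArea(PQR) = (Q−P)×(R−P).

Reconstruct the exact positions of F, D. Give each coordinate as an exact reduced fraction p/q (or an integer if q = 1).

D = (9/2, -8)
F = (15, -20)

1. F_x = 15  [AE ∥ FB ∩ EB ∥ AF]
2. F_y = -20  [AE ∥ FB ∩ EB ∥ AF]
   → F = (15, -20)
3. D_x = 9/2  [line 4·x + -20·y + -178 = 0 ∩ |DE|² = 113/4]
4. D_y = -8  [line 4·x + -20·y + -178 = 0 ∩ |DE|² = 113/4]
   → D = (9/2, -8)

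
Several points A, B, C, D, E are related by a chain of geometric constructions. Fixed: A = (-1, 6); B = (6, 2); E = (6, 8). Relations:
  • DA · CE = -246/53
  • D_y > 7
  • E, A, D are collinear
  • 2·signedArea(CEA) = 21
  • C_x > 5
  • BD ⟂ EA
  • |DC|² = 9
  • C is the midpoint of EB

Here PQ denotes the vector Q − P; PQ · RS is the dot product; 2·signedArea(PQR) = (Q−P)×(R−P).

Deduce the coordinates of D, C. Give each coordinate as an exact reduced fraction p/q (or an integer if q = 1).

1. D_x = 234/53  [E, A, D are collinear ∩ BD ⟂ EA]
2. D_y = 400/53  [E, A, D are collinear ∩ BD ⟂ EA]
   → D = (234/53, 400/53)
3. C_x = 6  [C is the midpoint of EB]
4. C_y = 5  [C is the midpoint of EB]
   → C = (6, 5)

C = (6, 5)
D = (234/53, 400/53)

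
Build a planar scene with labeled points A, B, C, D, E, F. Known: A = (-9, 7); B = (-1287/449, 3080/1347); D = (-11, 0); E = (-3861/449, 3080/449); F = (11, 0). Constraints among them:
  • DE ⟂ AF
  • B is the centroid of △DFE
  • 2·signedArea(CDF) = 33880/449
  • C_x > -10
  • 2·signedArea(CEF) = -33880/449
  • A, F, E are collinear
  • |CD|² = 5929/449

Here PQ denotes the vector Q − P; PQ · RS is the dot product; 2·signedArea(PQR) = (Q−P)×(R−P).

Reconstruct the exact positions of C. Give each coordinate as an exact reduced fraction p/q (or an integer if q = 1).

C = (-4400/449, 1540/449)

1. C_x = -4400/449  [2·signedArea(CEF) = -33880/449 ∩ 2·signedArea(CDF) = 33880/449]
2. C_y = 1540/449  [2·signedArea(CEF) = -33880/449 ∩ 2·signedArea(CDF) = 33880/449]
   → C = (-4400/449, 1540/449)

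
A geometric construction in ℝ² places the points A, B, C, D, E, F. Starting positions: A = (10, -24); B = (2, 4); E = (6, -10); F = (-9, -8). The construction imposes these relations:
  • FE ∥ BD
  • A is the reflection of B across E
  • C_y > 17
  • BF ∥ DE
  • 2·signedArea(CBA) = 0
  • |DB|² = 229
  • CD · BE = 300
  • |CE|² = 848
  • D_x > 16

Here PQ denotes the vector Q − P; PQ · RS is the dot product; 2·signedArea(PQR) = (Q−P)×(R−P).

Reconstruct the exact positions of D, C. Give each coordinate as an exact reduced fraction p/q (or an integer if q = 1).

1. D_x = 17  [BF ∥ DE ∩ FE ∥ BD]
2. D_y = 2  [BF ∥ DE ∩ FE ∥ BD]
   → D = (17, 2)
3. C_x = -2  [2·signedArea(CBA) = 0 ∩ CD · BE = 300]
4. C_y = 18  [2·signedArea(CBA) = 0 ∩ CD · BE = 300]
   → C = (-2, 18)

C = (-2, 18)
D = (17, 2)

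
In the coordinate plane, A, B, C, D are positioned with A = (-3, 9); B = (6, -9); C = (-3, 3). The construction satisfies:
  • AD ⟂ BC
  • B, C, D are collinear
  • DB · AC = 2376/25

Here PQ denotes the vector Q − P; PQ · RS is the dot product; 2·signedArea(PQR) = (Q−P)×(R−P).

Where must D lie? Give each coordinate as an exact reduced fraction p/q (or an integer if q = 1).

1. D_x = -147/25  [B, C, D are collinear ∩ AD ⟂ BC]
2. D_y = 171/25  [B, C, D are collinear ∩ AD ⟂ BC]
   → D = (-147/25, 171/25)

D = (-147/25, 171/25)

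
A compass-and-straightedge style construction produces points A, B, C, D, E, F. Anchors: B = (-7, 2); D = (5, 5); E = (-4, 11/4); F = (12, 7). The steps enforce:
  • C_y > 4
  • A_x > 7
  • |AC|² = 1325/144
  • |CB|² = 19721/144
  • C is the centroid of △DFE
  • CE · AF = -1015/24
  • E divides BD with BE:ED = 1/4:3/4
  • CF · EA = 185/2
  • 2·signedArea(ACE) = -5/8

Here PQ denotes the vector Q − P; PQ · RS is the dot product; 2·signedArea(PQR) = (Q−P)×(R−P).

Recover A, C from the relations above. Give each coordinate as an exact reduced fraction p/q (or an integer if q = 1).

A = (29/4, 23/4)
C = (13/3, 59/12)

1. C_x = 13/3  [C is the centroid of △DFE]
2. C_y = 59/12  [C is the centroid of △DFE]
   → C = (13/3, 59/12)
3. A_x = 29/4  [2·signedArea(ACE) = -5/8 ∩ CE · AF = -1015/24]
4. A_y = 23/4  [2·signedArea(ACE) = -5/8 ∩ CE · AF = -1015/24]
   → A = (29/4, 23/4)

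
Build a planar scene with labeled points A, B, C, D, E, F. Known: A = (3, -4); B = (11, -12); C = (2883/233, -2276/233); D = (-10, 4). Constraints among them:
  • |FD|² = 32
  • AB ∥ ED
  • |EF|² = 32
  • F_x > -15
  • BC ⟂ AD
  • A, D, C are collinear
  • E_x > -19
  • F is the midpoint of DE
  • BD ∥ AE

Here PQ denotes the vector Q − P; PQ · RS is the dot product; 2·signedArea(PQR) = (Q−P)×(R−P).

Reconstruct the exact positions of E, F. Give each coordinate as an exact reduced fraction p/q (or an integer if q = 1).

E = (-18, 12)
F = (-14, 8)

1. E_x = -18  [AB ∥ ED ∩ BD ∥ AE]
2. E_y = 12  [AB ∥ ED ∩ BD ∥ AE]
   → E = (-18, 12)
3. F_x = -14  [F is the midpoint of DE]
4. F_y = 8  [F is the midpoint of DE]
   → F = (-14, 8)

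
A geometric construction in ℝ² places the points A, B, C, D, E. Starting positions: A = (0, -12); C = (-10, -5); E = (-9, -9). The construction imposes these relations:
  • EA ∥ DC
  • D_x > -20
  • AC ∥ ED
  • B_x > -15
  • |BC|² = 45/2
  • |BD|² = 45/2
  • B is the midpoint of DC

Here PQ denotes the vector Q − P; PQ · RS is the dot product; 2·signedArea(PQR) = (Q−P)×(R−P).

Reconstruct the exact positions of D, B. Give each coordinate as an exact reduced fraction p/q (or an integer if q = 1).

B = (-29/2, -7/2)
D = (-19, -2)

1. D_x = -19  [EA ∥ DC ∩ AC ∥ ED]
2. D_y = -2  [EA ∥ DC ∩ AC ∥ ED]
   → D = (-19, -2)
3. B_x = -29/2  [B is the midpoint of DC]
4. B_y = -7/2  [B is the midpoint of DC]
   → B = (-29/2, -7/2)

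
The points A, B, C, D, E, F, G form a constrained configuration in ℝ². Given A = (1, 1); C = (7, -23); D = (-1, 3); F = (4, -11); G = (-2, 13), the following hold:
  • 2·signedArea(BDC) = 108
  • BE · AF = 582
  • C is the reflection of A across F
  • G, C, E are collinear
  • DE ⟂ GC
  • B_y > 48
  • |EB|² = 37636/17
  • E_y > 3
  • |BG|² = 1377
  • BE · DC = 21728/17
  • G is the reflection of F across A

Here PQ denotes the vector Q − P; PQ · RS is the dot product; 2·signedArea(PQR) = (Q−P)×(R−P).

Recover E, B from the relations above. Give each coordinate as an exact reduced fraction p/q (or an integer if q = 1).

B = (-11, 49)
E = (7/17, 57/17)

1. E_x = 7/17  [G, C, E are collinear ∩ DE ⟂ GC]
2. E_y = 57/17  [G, C, E are collinear ∩ DE ⟂ GC]
   → E = (7/17, 57/17)
3. B_x = -11  [BE · AF = 582 ∩ 2·signedArea(BDC) = 108]
4. B_y = 49  [BE · AF = 582 ∩ 2·signedArea(BDC) = 108]
   → B = (-11, 49)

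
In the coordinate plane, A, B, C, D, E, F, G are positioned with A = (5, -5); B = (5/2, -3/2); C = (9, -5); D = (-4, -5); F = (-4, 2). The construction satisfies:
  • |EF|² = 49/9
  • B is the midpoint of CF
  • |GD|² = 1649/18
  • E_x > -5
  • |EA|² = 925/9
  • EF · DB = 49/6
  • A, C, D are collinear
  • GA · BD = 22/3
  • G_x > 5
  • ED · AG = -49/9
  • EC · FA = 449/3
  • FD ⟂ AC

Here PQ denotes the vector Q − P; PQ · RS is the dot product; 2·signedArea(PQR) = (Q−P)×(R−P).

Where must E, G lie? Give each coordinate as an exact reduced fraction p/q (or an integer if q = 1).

1. E_x = -4  [EF · DB = 49/6 ∩ EC · FA = 449/3]
2. E_y = -1/3  [EF · DB = 49/6 ∩ EC · FA = 449/3]
   → E = (-4, -1/3)
3. G_x = 11/2  [ED · AG = -49/9 ∩ GA · BD = 22/3]
4. G_y = -23/6  [ED · AG = -49/9 ∩ GA · BD = 22/3]
   → G = (11/2, -23/6)

E = (-4, -1/3)
G = (11/2, -23/6)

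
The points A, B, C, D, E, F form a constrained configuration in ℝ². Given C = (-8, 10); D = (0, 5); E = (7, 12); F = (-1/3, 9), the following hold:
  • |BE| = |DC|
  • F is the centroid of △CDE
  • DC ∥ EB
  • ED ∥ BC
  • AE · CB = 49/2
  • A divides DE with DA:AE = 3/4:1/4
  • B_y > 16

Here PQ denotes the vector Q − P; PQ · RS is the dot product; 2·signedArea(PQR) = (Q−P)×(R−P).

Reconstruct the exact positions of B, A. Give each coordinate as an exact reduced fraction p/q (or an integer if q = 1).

1. B_x = -1  [ED ∥ BC ∩ DC ∥ EB]
2. B_y = 17  [ED ∥ BC ∩ DC ∥ EB]
   → B = (-1, 17)
3. A_x = 21/4  [A divides DE with DA:AE = 3/4:1/4]
4. A_y = 41/4  [A divides DE with DA:AE = 3/4:1/4]
   → A = (21/4, 41/4)

A = (21/4, 41/4)
B = (-1, 17)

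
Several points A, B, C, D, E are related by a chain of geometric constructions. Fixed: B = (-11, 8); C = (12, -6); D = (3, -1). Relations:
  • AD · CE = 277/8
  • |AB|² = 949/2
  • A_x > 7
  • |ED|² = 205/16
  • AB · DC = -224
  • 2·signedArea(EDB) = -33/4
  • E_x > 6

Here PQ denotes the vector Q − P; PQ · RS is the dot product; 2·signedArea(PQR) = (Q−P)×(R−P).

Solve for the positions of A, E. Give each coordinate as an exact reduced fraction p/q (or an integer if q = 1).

A = (15/2, -7/2)
E = (25/4, -5/2)

1. E_x = 25/4  [line -9·x + -14·y + 85/4 = 0 ∩ |ED|² = 205/16]
2. E_y = -5/2  [line -9·x + -14·y + 85/4 = 0 ∩ |ED|² = 205/16]
   → E = (25/4, -5/2)
3. A_x = 15/2  [AB · DC = -224 ∩ AD · CE = 277/8]
4. A_y = -7/2  [AB · DC = -224 ∩ AD · CE = 277/8]
   → A = (15/2, -7/2)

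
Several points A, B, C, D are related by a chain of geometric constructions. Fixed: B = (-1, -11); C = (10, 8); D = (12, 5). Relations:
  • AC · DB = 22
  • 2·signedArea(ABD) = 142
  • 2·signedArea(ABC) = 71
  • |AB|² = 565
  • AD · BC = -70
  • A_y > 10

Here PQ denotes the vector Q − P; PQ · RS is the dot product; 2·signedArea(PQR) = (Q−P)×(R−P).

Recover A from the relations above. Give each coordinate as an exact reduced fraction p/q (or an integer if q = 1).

1. A_x = 8  [AC · DB = 22 ∩ AD · BC = -70]
2. A_y = 11  [AC · DB = 22 ∩ AD · BC = -70]
   → A = (8, 11)

A = (8, 11)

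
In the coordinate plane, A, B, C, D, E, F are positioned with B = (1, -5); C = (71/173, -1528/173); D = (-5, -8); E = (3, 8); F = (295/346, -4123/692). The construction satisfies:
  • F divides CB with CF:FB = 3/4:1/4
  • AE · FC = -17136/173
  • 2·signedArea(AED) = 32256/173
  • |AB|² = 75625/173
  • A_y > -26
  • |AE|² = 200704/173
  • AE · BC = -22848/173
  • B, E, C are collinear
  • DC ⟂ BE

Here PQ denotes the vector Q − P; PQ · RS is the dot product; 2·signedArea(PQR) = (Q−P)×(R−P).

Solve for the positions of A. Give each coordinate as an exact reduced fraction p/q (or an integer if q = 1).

A = (-377/173, -4440/173)

1. A_x = -377/173  [2·signedArea(AED) = 32256/173 ∩ AE · BC = -22848/173]
2. A_y = -4440/173  [2·signedArea(AED) = 32256/173 ∩ AE · BC = -22848/173]
   → A = (-377/173, -4440/173)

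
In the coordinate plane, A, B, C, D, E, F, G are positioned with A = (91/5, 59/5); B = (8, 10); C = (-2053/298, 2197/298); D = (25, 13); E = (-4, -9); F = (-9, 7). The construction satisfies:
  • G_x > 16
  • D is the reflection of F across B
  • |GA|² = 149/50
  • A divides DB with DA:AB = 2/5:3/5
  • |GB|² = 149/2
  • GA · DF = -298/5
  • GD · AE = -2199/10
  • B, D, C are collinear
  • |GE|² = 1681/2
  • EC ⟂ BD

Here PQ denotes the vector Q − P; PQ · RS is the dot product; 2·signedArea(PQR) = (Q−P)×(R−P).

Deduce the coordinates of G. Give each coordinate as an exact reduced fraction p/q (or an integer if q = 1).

G = (33/2, 23/2)

1. G_x = 33/2  [GA · DF = -298/5 ∩ GD · AE = -2199/10]
2. G_y = 23/2  [GA · DF = -298/5 ∩ GD · AE = -2199/10]
   → G = (33/2, 23/2)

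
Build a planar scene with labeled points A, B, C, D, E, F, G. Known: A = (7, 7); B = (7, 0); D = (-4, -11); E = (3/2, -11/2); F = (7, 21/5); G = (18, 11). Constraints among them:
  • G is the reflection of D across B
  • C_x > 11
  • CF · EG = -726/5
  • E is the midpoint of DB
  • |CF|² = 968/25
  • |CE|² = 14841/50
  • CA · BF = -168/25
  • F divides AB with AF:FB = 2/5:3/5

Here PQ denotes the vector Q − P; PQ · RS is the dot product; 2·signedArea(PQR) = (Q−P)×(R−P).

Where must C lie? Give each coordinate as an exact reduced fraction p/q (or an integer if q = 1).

1. C_x = 57/5  [CA · BF = -168/25 ∩ CF · EG = -726/5]
2. C_y = 43/5  [CA · BF = -168/25 ∩ CF · EG = -726/5]
   → C = (57/5, 43/5)

C = (57/5, 43/5)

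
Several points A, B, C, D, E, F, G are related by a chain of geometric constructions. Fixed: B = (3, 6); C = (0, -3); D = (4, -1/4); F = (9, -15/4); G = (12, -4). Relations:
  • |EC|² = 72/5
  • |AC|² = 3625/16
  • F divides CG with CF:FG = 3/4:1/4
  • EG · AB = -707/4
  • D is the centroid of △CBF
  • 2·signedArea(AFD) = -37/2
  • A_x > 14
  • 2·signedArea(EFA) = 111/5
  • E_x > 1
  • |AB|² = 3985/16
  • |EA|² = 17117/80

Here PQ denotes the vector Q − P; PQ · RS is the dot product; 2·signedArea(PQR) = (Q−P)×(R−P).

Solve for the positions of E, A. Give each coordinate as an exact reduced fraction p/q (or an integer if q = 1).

A = (15, -17/4)
E = (6/5, 3/5)

1. A_x = 15  [line -7/2·x + -5·y + 125/4 = 0 ∩ |AB|² = 3985/16]
2. A_y = -17/4  [line -7/2·x + -5·y + 125/4 = 0 ∩ |AB|² = 3985/16]
   → A = (15, -17/4)
3. E_x = 6/5  [2·signedArea(EFA) = 111/5 ∩ EG · AB = -707/4]
4. E_y = 3/5  [2·signedArea(EFA) = 111/5 ∩ EG · AB = -707/4]
   → E = (6/5, 3/5)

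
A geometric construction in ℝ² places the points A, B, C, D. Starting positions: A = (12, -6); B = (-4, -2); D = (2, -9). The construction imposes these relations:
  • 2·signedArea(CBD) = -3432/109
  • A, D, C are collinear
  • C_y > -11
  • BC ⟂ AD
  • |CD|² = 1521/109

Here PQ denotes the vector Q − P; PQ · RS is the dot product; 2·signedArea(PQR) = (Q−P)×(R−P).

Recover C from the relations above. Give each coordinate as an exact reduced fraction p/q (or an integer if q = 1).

1. C_x = -172/109  [A, D, C are collinear ∩ BC ⟂ AD]
2. C_y = -1098/109  [A, D, C are collinear ∩ BC ⟂ AD]
   → C = (-172/109, -1098/109)

C = (-172/109, -1098/109)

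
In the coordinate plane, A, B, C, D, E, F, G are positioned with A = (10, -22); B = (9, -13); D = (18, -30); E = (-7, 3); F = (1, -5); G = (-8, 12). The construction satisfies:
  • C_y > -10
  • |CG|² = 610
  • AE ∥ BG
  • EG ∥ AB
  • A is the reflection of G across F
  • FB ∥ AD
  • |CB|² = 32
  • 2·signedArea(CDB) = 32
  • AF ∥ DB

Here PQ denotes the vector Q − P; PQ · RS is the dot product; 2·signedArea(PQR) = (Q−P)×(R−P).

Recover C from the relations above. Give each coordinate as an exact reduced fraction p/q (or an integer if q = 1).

C = (5, -9)

1. C_x = 5  [line -17·x + -9·y + 4 = 0 ∩ |CB|² = 32]
2. C_y = -9  [line -17·x + -9·y + 4 = 0 ∩ |CB|² = 32]
   → C = (5, -9)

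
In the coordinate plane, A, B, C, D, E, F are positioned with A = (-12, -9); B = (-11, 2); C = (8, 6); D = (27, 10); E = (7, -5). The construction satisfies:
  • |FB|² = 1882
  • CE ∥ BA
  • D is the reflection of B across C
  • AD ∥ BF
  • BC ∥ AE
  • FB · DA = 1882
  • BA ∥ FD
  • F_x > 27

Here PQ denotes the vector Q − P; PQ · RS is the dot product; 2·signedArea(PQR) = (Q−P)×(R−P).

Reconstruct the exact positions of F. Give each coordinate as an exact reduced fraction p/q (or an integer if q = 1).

F = (28, 21)

1. F_x = 28  [BA ∥ FD ∩ AD ∥ BF]
2. F_y = 21  [BA ∥ FD ∩ AD ∥ BF]
   → F = (28, 21)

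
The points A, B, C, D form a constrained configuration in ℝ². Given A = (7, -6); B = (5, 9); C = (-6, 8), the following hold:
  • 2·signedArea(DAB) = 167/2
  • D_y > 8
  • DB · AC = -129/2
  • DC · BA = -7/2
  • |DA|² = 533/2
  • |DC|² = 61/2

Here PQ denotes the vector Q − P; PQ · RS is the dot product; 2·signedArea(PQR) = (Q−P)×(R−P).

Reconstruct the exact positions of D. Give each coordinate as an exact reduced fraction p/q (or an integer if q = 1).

1. D_x = -1/2  [DC · BA = -7/2 ∩ DB · AC = -129/2]
2. D_y = 17/2  [DC · BA = -7/2 ∩ DB · AC = -129/2]
   → D = (-1/2, 17/2)

D = (-1/2, 17/2)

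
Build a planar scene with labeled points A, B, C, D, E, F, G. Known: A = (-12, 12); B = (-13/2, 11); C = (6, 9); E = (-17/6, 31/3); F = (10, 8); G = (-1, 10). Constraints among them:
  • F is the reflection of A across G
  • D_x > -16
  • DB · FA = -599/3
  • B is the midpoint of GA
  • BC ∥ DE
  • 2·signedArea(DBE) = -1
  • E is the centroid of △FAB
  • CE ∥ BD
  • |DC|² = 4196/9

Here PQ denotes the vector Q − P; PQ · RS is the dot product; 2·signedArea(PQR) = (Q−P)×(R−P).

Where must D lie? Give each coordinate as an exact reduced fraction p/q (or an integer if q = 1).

D = (-46/3, 37/3)

1. D_x = -46/3  [BC ∥ DE ∩ CE ∥ BD]
2. D_y = 37/3  [BC ∥ DE ∩ CE ∥ BD]
   → D = (-46/3, 37/3)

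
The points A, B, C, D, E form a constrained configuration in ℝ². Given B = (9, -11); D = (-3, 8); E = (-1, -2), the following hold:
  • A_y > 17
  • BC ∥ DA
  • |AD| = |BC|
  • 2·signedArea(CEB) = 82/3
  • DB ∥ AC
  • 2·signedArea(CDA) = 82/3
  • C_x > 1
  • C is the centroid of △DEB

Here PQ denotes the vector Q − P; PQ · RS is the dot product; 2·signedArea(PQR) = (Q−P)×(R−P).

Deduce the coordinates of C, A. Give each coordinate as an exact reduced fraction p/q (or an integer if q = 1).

1. C_x = 5/3  [C is the centroid of △DEB]
2. C_y = -5/3  [C is the centroid of △DEB]
   → C = (5/3, -5/3)
3. A_x = -31/3  [DB ∥ AC ∩ BC ∥ DA]
4. A_y = 52/3  [DB ∥ AC ∩ BC ∥ DA]
   → A = (-31/3, 52/3)

A = (-31/3, 52/3)
C = (5/3, -5/3)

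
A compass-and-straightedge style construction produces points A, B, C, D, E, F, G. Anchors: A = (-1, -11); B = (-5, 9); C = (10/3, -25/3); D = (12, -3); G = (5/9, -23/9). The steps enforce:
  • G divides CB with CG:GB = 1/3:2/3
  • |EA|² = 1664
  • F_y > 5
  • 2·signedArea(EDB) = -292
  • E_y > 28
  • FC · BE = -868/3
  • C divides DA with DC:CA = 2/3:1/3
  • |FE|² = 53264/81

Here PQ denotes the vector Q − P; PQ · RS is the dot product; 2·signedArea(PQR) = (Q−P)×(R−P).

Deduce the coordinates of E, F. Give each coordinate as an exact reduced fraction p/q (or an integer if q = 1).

1. E_x = -9  [line -12·x + -17·y + 385 = 0 ∩ |EA|² = 1664]
2. E_y = 29  [line -12·x + -17·y + 385 = 0 ∩ |EA|² = 1664]
   → E = (-9, 29)
3. F_x = 19/9  [line 4·x + -20·y + 328/3 = 0 ∩ |FE|² = 53264/81]
4. F_y = 53/9  [line 4·x + -20·y + 328/3 = 0 ∩ |FE|² = 53264/81]
   → F = (19/9, 53/9)

E = (-9, 29)
F = (19/9, 53/9)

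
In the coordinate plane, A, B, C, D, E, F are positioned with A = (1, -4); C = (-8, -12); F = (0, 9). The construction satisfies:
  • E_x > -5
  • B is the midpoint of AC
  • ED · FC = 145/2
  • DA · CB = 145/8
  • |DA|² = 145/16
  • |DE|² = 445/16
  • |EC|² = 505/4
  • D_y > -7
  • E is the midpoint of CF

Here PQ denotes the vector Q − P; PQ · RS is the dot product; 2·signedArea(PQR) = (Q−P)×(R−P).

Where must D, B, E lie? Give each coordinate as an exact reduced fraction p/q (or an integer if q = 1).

1. B_x = -7/2  [B is the midpoint of AC]
2. B_y = -8  [B is the midpoint of AC]
   → B = (-7/2, -8)
3. E_x = -4  [E is the midpoint of CF]
4. E_y = -3/2  [E is the midpoint of CF]
   → E = (-4, -3/2)
5. D_x = -5/4  [DA · CB = 145/8 ∩ ED · FC = 145/2]
6. D_y = -6  [DA · CB = 145/8 ∩ ED · FC = 145/2]
   → D = (-5/4, -6)

B = (-7/2, -8)
D = (-5/4, -6)
E = (-4, -3/2)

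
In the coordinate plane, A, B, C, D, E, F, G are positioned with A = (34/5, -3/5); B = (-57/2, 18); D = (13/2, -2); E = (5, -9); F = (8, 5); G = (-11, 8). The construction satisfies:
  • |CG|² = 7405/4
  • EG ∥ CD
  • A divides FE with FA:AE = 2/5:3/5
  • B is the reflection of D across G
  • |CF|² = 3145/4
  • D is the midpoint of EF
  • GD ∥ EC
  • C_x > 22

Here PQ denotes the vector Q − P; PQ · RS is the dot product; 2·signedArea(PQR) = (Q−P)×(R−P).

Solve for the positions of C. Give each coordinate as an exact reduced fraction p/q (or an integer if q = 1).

1. C_x = 45/2  [EG ∥ CD ∩ GD ∥ EC]
2. C_y = -19  [EG ∥ CD ∩ GD ∥ EC]
   → C = (45/2, -19)

C = (45/2, -19)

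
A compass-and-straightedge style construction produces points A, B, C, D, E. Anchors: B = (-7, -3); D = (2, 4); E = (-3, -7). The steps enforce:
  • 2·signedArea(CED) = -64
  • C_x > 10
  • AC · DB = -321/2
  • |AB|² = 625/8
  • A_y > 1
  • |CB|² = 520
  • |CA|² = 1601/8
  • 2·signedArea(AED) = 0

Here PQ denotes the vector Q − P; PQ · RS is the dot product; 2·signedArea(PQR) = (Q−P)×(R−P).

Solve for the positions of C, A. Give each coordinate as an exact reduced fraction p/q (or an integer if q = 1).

A = (3/4, 5/4)
C = (11, 11)

1. C_x = 11  [line -11·x + 5·y + 66 = 0 ∩ |CB|² = 520]
2. C_y = 11  [line -11·x + 5·y + 66 = 0 ∩ |CB|² = 520]
   → C = (11, 11)
3. A_x = 3/4  [2·signedArea(AED) = 0 ∩ AC · DB = -321/2]
4. A_y = 5/4  [2·signedArea(AED) = 0 ∩ AC · DB = -321/2]
   → A = (3/4, 5/4)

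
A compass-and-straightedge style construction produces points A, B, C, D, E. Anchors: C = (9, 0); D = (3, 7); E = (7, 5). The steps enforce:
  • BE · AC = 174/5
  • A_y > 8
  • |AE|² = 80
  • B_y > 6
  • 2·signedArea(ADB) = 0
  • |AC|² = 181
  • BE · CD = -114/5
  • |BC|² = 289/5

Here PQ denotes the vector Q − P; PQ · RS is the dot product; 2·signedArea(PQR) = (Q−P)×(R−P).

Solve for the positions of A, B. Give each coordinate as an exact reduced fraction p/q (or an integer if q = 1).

A = (-1, 9)
B = (23/5, 31/5)

1. B_x = 23/5  [line 6·x + -7·y + 79/5 = 0 ∩ |BC|² = 289/5]
2. B_y = 31/5  [line 6·x + -7·y + 79/5 = 0 ∩ |BC|² = 289/5]
   → B = (23/5, 31/5)
3. A_x = -1  [2·signedArea(ADB) = 0 ∩ BE · AC = 174/5]
4. A_y = 9  [2·signedArea(ADB) = 0 ∩ BE · AC = 174/5]
   → A = (-1, 9)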